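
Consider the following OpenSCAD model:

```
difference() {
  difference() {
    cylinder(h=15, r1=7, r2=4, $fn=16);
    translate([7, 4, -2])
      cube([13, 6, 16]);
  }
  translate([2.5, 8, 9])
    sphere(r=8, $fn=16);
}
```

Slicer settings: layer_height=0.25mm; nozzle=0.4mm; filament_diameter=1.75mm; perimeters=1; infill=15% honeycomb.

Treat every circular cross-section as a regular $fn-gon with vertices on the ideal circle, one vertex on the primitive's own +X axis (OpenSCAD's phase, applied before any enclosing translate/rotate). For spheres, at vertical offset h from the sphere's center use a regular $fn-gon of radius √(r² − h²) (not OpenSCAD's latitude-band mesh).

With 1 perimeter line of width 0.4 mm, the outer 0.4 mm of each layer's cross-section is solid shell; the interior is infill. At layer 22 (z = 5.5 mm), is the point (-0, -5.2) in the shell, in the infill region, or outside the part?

infill

At z = 5.5 mm: the cone (r1=7→r2=4) has section circumradius 5.900 here — a regular 16-gon; the cube at (7, 4) is present — its section is the full 13×6 rectangle; Subtracting the remaining from the first: starting from the cone, the 13×6 cube at (7, 4) misses the remaining region (no effect) — 1 connected region; the r=8 sphere at (2.5, 8) slices to a regular 16-gon of circumradius 7.194 (√(r²−h²) with h=3.5 from center); Taking the first minus the rest: starting from that combined region, the r=8 sphere at (2.5, 8) partially overlaps it — only the 30.79 mm² overlap (of its 158.43 mm²) is removed, clipping the outline — 1 connected region. Overall, the cross-section is a single solid region. The nearest boundary edge runs (2.26, -5.45)→(-0.00, -5.90); distance from the point to it = 0.69 mm. The point is inside the cross-section and 0.69 mm from the nearest boundary — more than the 0.4 mm shell width (1 × 0.4), so it's in the infill interior.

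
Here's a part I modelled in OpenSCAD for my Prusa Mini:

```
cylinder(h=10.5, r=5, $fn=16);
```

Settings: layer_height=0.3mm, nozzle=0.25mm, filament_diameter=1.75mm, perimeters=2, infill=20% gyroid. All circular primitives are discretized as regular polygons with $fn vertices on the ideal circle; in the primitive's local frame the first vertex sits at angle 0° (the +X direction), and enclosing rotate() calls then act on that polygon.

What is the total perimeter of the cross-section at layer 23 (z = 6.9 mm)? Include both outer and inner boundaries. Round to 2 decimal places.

At z = 6.9 mm: the r=5 cylinder gives a regular 16-gon of circumradius 5 (constant along its height) (perimeter = 2·16·5.000·sin(180°/16) = 31.21 mm). Overall, the cross-section is a single solid region. Total boundary length (outer) = 31.21 mm.

31.21 mm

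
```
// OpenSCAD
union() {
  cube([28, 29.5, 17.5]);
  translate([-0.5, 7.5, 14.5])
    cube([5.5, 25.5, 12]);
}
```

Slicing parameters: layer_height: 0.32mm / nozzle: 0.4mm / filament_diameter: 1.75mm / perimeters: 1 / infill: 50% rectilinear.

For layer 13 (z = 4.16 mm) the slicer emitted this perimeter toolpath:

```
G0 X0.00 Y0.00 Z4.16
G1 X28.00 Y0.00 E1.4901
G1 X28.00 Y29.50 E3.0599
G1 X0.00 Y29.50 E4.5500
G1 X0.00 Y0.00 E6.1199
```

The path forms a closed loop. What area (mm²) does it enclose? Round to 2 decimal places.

Apply the shoelace formula to the sequence of (X, Y) vertices; enclosed area = 826.00 mm².

826.00 mm²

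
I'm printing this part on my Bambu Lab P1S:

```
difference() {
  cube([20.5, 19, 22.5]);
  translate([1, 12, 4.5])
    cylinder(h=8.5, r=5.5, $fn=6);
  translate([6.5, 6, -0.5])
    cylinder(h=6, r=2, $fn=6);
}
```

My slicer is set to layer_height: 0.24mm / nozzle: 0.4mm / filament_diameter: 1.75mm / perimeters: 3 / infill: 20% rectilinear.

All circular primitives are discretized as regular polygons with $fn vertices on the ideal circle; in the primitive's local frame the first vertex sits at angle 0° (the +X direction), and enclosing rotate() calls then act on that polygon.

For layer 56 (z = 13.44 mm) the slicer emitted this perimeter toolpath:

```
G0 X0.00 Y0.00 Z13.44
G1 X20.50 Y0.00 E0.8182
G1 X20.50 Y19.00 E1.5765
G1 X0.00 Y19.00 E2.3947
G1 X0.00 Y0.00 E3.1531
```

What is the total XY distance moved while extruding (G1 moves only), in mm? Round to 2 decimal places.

Sum the Euclidean lengths of each G1 segment: total = 79.00 mm.

79.00 mm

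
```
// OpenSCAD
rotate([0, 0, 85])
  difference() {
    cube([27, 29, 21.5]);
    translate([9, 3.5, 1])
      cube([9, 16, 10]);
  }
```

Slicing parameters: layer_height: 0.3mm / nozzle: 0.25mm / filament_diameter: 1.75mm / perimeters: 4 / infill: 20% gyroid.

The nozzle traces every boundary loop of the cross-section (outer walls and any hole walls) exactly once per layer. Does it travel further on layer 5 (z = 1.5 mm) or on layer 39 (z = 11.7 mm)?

Layer 5 (z = 1.5): the cube is present — its section is the full 27×29 rectangle (perimeter 112.00 mm); the 9×16 cube at (9, 3.5) contributes its full rectangle (perimeter 50.00 mm); Subtracting the remaining from the first: starting from the 27×29 cube, the 9×16 cube at (9, 3.5) lies wholly inside it (removes its full 144.00 mm² and its 50.00 mm outline becomes a hole wall) — boundary (outer + 1 inner loop) = 162.00 mm; (rotated 85° about Z; rotation is an isometry so areas/perimeters/island counts are preserved). So its perimeter = 162.00 mm. Layer 39 (z = 11.7): the 27×29 cube contributes its full rectangle (perimeter 112.00 mm); the cube at (9, 3.5) is absent (z outside [1, 11]); After the difference (first − rest): none of the subtracted shapes is present at this height, so the 27×29 cube is unchanged — boundary = 112.00 mm; (whole slice rotated 85° about Z — lengths, areas and connectivity unchanged). So its perimeter = 112.00 mm. Layer 5 is larger (162.00 vs 112.00 mm).

layer 5 (z = 1.5 mm)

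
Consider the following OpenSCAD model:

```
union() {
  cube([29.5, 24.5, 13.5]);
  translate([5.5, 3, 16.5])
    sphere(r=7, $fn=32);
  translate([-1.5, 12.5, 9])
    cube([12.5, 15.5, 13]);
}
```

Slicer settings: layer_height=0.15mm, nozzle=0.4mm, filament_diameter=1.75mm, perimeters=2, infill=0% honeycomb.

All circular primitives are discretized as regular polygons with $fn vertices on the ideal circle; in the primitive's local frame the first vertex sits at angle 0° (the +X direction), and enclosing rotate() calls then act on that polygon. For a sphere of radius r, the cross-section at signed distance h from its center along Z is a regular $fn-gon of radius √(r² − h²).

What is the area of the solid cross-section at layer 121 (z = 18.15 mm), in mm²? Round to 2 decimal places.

At z = 18.15 mm: the cube is absent (z outside [0, 13.5]); the r=7 sphere at (5.5, 3) contributes a regular 32-gon of circumradius √(7²−1.65²) = 6.803 (area = (32/2)·6.803²·sin(360°/32) = 144.45 mm²); the cube at (-1.5, 12.5) (footprint 12.5×15.5) is included at this height (area 193.75 mm²); Taking the union: the 2 present regions are separate (no shared area or edge), so areas and boundary lengths simply add and each stays a separate island — area = 338.20 mm². Overall, the cross-section has 2 separate islands. Net area = 338.20 mm².

338.20 mm²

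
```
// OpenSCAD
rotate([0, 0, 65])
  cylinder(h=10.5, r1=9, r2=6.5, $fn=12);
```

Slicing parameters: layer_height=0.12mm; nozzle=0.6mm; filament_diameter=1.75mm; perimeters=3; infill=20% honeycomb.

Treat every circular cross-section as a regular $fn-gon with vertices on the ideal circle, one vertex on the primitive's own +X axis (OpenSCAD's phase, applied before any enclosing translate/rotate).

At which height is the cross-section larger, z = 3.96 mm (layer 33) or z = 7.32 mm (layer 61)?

layer 33 (z = 3.96 mm)

Layer 33 (z = 3.96): the cone contributes a regular 12-gon of circumradius 8.057 (interpolated between r1=9 and r2=6.5 at t=0.377) (area = (12/2)·8.057²·sin(360°/12) = 194.75 mm²); (rotated 65° about Z; rotation is an isometry so areas/perimeters/island counts are preserved). So its area = 194.75 mm². Layer 61 (z = 7.32): the cone (r1=9→r2=6.5) has section circumradius 7.257 here — a regular 12-gon (area = (12/2)·7.257²·sin(360°/12) = 158.00 mm²); (whole slice rotated 65° about Z — lengths, areas and connectivity unchanged). So its area = 158.00 mm². Layer 33 is larger (194.75 vs 158.00 mm²).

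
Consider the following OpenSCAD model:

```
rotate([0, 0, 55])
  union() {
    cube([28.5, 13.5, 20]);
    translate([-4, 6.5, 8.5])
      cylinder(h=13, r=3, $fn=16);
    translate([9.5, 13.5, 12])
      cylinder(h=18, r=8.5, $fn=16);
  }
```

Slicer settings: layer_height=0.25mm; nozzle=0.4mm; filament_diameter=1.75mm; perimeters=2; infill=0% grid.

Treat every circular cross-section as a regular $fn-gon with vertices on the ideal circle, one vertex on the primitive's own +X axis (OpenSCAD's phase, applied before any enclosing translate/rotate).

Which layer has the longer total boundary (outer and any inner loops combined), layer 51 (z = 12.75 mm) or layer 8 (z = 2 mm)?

layer 51 (z = 12.75 mm)

Layer 51 (z = 12.75): the cube is present — its section is the full 28.5×13.5 rectangle (perimeter 84.00 mm); the r=3 cylinder at (-4, 6.5) gives a regular 16-gon of circumradius 3 (constant along its height) (perimeter = 2·16·3.000·sin(180°/16) = 18.73 mm); the r=8.5 cylinder at (9.5, 13.5) gives a regular 16-gon of circumradius 8.5 (constant along its height) (perimeter = 2·16·8.500·sin(180°/16) = 53.06 mm); Taking the union: the regions partially overlap (shared area 110.60 mm²), so the edge portions inside another operand are dropped and the merged outline is re-measured after clipping — boundary = 112.26 mm; (whole slice rotated 55° about Z — lengths, areas and connectivity unchanged). So its perimeter = 112.26 mm. Layer 8 (z = 2): the 28.5×13.5 cube contributes its full rectangle (perimeter 84.00 mm); the cylinder at (-4, 6.5) is absent (z outside [8.5, 21.5]); the cylinder at (9.5, 13.5) is not intersected at this z (z outside [12, 30]); Merging all regions: only the 28.5×13.5 cube is present, so the union is just that shape — boundary = 84.00 mm; (whole slice rotated 55° about Z — lengths, areas and connectivity unchanged). So its perimeter = 84.00 mm. Layer 51 is larger (112.26 vs 84.00 mm).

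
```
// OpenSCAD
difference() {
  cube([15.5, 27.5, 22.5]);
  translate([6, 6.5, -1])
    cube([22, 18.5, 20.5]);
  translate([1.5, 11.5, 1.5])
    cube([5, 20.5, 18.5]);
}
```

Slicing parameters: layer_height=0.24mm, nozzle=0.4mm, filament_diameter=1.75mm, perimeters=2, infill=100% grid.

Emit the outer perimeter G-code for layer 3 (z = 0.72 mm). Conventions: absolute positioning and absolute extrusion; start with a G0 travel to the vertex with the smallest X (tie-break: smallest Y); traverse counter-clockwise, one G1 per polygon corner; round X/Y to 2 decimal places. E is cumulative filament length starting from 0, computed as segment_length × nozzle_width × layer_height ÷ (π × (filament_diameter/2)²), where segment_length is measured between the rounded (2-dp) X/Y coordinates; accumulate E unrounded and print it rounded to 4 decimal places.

At z = 0.72 mm: the cube is present — its section is the full 15.5×27.5 rectangle; the cube at (6, 6.5) is present — its section is the full 22×18.5 rectangle; the cube at (1.5, 11.5) is not intersected at this z (z outside [1.5, 20]); After the difference (first − rest): starting from the 15.5×27.5 cube, the 22×18.5 cube at (6, 6.5) partially overlaps it — only the 175.75 mm² overlap (of its 407.00 mm²) is removed, clipping the outline — 1 connected region. The outline is a single polygon with 8 vertices. Extrusion per mm of travel: 0.4 × 0.24 / (π × 0.875²) = 0.039912. Accumulating E over each segment gives final E = 4.1908.

G0 X0.00 Y0.00 Z0.72
G1 X15.50 Y0.00 E0.6186
G1 X15.50 Y6.50 E0.8781
G1 X6.00 Y6.50 E1.2572
G1 X6.00 Y25.00 E1.9956
G1 X15.50 Y25.00 E2.3748
G1 X15.50 Y27.50 E2.4746
G1 X0.00 Y27.50 E3.0932
G1 X0.00 Y0.00 E4.1908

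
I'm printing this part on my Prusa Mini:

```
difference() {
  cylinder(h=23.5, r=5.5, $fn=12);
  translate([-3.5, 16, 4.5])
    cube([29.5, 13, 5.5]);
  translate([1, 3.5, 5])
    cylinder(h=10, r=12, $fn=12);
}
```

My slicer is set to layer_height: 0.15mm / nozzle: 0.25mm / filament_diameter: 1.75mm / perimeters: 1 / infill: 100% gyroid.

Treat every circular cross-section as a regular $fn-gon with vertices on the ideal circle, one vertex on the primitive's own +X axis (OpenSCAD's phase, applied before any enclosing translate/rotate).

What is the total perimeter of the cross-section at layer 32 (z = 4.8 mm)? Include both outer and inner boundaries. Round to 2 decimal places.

At z = 4.8 mm: the cylinder: section is a regular 12-gon, circumradius r=5.5 (perimeter = 2·12·5.500·sin(180°/12) = 34.16 mm); the cube at (-3.5, 16) is present — its section is the full 29.5×13 rectangle (perimeter 85.00 mm); the cylinder at (1, 3.5) does not reach this height (z outside [5, 15]); After the difference (first − rest): starting from the r=5.5 cylinder, the 29.5×13 cube at (-3.5, 16) misses the remaining region (no effect) — boundary = 34.16 mm. Overall, the cross-section is a single solid region. Total boundary length (outer) = 34.16 mm.

34.16 mm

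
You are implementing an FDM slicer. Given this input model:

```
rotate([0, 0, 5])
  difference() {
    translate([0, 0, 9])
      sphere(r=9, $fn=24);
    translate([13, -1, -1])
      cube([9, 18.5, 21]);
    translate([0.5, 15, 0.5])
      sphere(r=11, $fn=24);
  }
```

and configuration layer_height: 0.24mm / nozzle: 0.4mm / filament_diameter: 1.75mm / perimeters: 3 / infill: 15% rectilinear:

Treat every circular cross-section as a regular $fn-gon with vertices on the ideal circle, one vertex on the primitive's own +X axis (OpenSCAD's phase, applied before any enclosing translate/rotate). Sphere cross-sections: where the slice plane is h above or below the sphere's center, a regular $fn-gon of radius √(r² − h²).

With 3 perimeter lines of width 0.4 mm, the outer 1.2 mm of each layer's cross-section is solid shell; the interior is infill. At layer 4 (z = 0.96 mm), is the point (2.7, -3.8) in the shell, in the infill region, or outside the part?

outside

At z = 0.96 mm: the r=9 sphere contributes a regular 24-gon of circumradius √(9²−8.04²) = 4.045; the cube at (13, -1) is present — its section is the full 9×18.5 rectangle; the sphere at (0.5, 15): section is a regular 24-gon, circumradius = √(r²−h²) = √(11²−0.46²) = 10.990; Subtracting the remaining from the first: starting from the r=9 sphere, the 9×18.5 cube at (13, -1) misses the remaining region (no effect); the r=11 sphere at (0.5, 15) misses the remaining region (no effect) — 1 connected region; (rotated 5° about Z; rotation is an isometry so areas/perimeters/island counts are preserved). Overall, the cross-section is a single solid region. Undo the 5° rotation: the query point maps to (2.359, -4.021) in the un-rotated model frame. The nearest boundary edge runs (2.86, -2.86)→(2.02, -3.50); distance from the point to it = 0.62 mm. The point is not inside any of the regions above, so it lies outside the cross-section (0.62 mm from the nearest boundary).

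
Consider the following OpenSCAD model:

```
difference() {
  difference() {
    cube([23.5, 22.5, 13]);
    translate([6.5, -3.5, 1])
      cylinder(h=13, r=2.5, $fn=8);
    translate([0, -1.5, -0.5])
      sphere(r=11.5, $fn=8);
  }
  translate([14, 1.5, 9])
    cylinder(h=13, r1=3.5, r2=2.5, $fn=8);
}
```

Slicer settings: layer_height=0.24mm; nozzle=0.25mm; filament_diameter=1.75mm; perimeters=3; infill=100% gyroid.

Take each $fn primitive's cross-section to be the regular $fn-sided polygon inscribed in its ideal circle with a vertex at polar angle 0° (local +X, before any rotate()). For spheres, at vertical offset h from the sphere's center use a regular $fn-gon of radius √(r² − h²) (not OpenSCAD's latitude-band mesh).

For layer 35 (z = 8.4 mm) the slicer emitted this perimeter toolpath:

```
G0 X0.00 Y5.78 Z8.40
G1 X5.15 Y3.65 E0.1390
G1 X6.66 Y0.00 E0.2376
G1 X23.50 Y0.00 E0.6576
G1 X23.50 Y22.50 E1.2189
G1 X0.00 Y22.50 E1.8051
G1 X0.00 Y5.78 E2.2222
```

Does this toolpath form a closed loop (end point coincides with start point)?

yes

Start point (G0): (0.00, 5.78). End point (last G1): the path returns to the start — closed.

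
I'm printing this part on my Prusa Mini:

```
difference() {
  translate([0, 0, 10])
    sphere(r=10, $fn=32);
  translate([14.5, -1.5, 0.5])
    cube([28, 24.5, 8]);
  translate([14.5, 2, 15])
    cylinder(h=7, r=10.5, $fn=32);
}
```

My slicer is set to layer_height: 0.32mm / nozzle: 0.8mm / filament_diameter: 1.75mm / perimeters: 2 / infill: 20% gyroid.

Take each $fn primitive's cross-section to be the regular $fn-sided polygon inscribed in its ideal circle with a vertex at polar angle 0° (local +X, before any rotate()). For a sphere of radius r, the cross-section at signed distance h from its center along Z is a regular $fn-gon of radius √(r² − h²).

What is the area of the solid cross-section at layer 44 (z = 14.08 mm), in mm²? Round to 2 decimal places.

At z = 14.08 mm: the sphere: section is a regular 32-gon, circumradius = √(r²−h²) = √(10²−4.08²) = 9.130 (area = (32/2)·9.130²·sin(360°/32) = 260.18 mm²); the cube at (14.5, -1.5) is absent (z outside [0.5, 8.5]); the cylinder at (14.5, 2) is not intersected at this z (z outside [15, 22]); Taking the first minus the rest: none of the subtracted shapes is present at this height, so the r=10 sphere is unchanged — area = 260.18 mm². Overall, the cross-section is a single solid region. Net area = 260.18 mm².

260.18 mm²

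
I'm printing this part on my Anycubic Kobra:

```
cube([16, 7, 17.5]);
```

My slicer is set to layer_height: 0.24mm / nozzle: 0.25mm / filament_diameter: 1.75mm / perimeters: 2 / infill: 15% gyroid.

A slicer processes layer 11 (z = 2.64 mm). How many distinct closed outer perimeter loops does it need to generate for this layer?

At z = 2.64 mm: the 16×7 cube contributes its full rectangle. The result has 1 disconnected region.

1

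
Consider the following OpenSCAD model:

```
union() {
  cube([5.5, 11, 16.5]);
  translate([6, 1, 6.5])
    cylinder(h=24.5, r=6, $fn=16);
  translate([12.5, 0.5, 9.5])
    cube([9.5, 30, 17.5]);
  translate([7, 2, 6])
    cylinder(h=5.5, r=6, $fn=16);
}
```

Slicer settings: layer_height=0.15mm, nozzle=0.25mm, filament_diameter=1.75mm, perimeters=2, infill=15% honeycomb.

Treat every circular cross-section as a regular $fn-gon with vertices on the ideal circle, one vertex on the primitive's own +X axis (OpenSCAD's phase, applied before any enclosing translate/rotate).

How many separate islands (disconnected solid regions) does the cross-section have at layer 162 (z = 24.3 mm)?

At z = 24.3 mm: the cube is not intersected at this z (z outside [0, 16.5]); the r=6 cylinder at (6, 1) contributes a regular 16-gon of circumradius 6; the 9.5×30 cube at (12.5, 0.5) contributes its full rectangle; the cylinder at (7, 2) is not intersected at this z (z outside [6, 11.5]); Merging all regions: the 2 present regions are separate (no shared area or edge), so areas and boundary lengths simply add and each stays a separate island — 2 connected regions. Overall, the cross-section has 2 separate islands. Island count = 2.

2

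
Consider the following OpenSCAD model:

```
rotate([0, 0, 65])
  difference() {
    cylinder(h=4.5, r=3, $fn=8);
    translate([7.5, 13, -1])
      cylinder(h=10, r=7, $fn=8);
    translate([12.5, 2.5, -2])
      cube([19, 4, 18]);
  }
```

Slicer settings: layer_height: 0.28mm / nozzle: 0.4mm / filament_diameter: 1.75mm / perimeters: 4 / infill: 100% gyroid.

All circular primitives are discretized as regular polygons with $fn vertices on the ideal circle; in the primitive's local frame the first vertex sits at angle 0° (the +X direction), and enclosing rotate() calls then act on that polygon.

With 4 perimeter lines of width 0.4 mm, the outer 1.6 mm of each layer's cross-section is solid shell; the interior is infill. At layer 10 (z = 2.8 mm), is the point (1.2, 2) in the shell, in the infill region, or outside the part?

At z = 2.8 mm: the r=3 cylinder contributes a regular 8-gon of circumradius 3; the r=7 cylinder at (7.5, 13) gives a regular 8-gon of circumradius 7 (constant along its height); the cube at (12.5, 2.5) is present — its section is the full 19×4 rectangle; After the difference (first − rest): starting from the r=3 cylinder, the r=7 cylinder at (7.5, 13) misses the remaining region (no effect); the 19×4 cube at (12.5, 2.5) misses the remaining region (no effect) — 1 connected region; (whole slice rotated 65° about Z — lengths, areas and connectivity unchanged). Overall, the cross-section is a single solid region. Undo the 65° rotation: the query point maps to (2.320, -0.242) in the un-rotated model frame. The nearest boundary edge runs (3.00, 0.00)→(2.12, -2.12); distance from the point to it = 0.54 mm. The point is inside the cross-section, 0.54 mm from the nearest boundary — within the 1.6 mm shell band (4 × 0.4).

shell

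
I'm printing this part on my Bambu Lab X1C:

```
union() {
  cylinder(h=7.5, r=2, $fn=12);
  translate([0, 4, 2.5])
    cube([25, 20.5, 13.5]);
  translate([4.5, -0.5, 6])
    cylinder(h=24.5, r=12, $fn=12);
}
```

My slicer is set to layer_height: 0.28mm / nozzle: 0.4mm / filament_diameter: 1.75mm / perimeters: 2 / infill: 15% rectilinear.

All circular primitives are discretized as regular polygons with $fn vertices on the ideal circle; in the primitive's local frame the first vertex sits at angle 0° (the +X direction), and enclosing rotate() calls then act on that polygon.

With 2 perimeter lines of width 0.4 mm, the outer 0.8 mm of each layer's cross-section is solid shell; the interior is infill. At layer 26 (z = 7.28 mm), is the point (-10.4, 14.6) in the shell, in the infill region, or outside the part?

At z = 7.28 mm: the r=2 cylinder gives a regular 12-gon of circumradius 2 (constant along its height); the 25×20.5 cube at (0, 4) contributes its full rectangle; the r=12 cylinder at (4.5, -0.5) contributes a regular 12-gon of circumradius 12; Combining (union): the regions partially overlap (shared area 99.75 mm²), so overlapping operands fuse into one piece — 1 connected region. Overall, the cross-section is a single solid region. The nearest boundary edge runs (-5.89, 5.50)→(-1.50, 9.89); distance from the point to it = 9.62 mm. The point is not inside any of the regions above, so it lies outside the cross-section (9.62 mm from the nearest boundary).

outside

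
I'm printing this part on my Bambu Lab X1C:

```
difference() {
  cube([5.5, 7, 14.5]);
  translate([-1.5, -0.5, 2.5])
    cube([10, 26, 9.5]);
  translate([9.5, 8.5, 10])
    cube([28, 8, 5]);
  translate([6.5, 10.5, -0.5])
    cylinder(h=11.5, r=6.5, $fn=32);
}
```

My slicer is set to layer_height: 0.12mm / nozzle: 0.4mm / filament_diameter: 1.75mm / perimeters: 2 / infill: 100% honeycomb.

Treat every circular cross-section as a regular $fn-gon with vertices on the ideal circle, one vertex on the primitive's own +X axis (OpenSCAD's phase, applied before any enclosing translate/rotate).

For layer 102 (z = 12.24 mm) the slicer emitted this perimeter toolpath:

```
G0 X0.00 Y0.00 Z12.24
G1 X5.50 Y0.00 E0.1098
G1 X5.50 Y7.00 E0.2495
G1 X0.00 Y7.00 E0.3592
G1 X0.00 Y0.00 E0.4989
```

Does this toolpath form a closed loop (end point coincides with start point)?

yes

Start point (G0): (0.00, 0.00). End point (last G1): the path returns to the start — closed.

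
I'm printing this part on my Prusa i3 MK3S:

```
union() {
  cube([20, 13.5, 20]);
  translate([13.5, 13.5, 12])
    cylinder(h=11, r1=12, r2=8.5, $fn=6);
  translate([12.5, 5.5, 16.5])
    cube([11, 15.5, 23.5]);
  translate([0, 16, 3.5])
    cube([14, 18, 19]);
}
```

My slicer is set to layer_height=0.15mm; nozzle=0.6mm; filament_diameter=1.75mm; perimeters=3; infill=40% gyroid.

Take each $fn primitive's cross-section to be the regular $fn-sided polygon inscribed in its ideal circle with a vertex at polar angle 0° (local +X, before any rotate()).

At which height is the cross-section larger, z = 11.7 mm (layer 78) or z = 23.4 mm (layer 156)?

Layer 78 (z = 11.7): the cube is present — its section is the full 20×13.5 rectangle (area 270.00 mm²); the cone at (13.5, 13.5) is absent (z outside [12, 23]); the cube at (12.5, 5.5) does not reach this height (z outside [16.5, 40]); the cube at (0, 16) (footprint 14×18) is included at this height (area 252.00 mm²); Merging all regions: the 2 present regions are separate (no shared area or edge), so areas and boundary lengths simply add and each stays a separate island — area = 522.00 mm². So its area = 522.00 mm². Layer 156 (z = 23.4): the cube does not reach this height (z outside [0, 20]); the cone at (13.5, 13.5) is not intersected at this z (z outside [12, 23]); the cube at (12.5, 5.5) is present — its section is the full 11×15.5 rectangle (area 170.50 mm²); the cube at (0, 16) is absent (z outside [3.5, 22.5]); Merging all regions: only the 11×15.5 cube at (12.5, 5.5) is present, so the union is just that shape — area = 170.50 mm². So its area = 170.50 mm². Layer 78 is larger (522.00 vs 170.50 mm²).

layer 78 (z = 11.7 mm)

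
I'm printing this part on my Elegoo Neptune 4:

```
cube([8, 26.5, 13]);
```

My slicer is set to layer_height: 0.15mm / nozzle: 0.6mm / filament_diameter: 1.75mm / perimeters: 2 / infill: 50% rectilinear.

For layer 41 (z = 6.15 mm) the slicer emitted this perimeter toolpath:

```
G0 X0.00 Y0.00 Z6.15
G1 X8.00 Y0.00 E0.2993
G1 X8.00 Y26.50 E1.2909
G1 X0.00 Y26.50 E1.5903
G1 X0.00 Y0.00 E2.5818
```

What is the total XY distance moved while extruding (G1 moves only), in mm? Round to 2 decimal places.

69.00 mm

Sum the Euclidean lengths of each G1 segment: total = 69.00 mm.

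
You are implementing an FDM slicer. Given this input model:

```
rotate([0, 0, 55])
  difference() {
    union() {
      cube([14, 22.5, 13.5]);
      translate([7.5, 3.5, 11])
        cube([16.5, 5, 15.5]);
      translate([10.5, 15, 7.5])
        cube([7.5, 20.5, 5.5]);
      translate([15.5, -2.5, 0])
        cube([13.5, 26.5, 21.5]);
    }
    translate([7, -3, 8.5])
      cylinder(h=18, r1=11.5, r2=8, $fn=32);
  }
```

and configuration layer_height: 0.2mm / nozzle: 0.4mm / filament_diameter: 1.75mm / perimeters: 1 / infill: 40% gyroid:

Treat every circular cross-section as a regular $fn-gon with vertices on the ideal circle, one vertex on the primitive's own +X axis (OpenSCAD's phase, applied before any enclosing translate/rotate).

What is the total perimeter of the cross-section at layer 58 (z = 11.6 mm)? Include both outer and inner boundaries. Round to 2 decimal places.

148.59 mm

At z = 11.6 mm: the cube is present — its section is the full 14×22.5 rectangle (perimeter 73.00 mm); the cube at (7.5, 3.5) is present — its section is the full 16.5×5 rectangle (perimeter 43.00 mm); the cube at (10.5, 15) is present — its section is the full 7.5×20.5 rectangle (perimeter 56.00 mm); the 13.5×26.5 cube at (15.5, -2.5) contributes its full rectangle (perimeter 80.00 mm); Combining (union): the regions partially overlap (shared area 123.75 mm²), so the edge portions inside another operand are dropped and the merged outline is re-measured after clipping — boundary (outer + 1 inner loop) = 157.00 mm; the cone at (7, -3) (r1=11.5→r2=8) has section circumradius 10.897 here — a regular 32-gon (perimeter = 2·32·10.897·sin(180°/32) = 68.36 mm); Subtracting the remaining from the first: starting from that combined region, the cone at (7, -3) partially overlaps it — only the 110.11 mm² overlap (of its 370.67 mm²) is removed, clipping the outline — boundary (outer + 1 inner loop) = 148.59 mm; (whole slice rotated 55° about Z — lengths, areas and connectivity unchanged). Overall, the cross-section is one region with 1 hole. Total boundary length (outer + inner) = 148.59 mm.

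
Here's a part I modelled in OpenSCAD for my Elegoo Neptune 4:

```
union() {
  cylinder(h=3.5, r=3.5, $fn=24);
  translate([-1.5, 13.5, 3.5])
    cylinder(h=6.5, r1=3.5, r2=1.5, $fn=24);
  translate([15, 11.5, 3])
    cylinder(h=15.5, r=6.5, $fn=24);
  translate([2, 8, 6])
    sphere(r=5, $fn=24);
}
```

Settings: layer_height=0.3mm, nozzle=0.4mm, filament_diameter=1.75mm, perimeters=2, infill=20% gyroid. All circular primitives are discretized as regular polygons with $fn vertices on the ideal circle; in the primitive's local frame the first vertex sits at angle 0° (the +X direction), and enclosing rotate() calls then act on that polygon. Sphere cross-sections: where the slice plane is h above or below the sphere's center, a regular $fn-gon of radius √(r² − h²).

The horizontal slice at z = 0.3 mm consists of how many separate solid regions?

1

At z = 0.3 mm: the r=3.5 cylinder gives a regular 24-gon of circumradius 3.5 (constant along its height); the cone at (-1.5, 13.5) is not intersected at this z (z outside [3.5, 10]); the cylinder at (15, 11.5) is absent (z outside [3, 18.5]); the sphere at (2, 8) is absent (|z−center|=5.700 > r=5); Taking the union: only the r=3.5 cylinder is present, so the union is just that shape — 1 connected region. The result has 1 disconnected region.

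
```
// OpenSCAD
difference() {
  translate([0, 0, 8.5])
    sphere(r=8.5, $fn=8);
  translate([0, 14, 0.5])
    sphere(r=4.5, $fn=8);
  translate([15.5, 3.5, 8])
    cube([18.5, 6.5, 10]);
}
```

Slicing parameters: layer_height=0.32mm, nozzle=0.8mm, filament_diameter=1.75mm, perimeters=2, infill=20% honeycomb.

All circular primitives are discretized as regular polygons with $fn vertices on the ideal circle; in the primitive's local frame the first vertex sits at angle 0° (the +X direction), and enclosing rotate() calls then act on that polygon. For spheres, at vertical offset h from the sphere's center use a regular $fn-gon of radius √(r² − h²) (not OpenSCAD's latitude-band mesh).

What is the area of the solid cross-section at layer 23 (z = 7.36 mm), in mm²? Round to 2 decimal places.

200.68 mm²

At z = 7.36 mm: the sphere: section is a regular 8-gon, circumradius = √(r²−h²) = √(8.5²−1.14²) = 8.423 (area = (8/2)·8.423²·sin(360°/8) = 200.68 mm²); the sphere at (0, 14) is absent (|z−center|=6.860 > r=4.5); the cube at (15.5, 3.5) is not intersected at this z (z outside [8, 18]); Subtracting the remaining from the first: none of the subtracted shapes is present at this height, so the r=8.5 sphere is unchanged — area = 200.68 mm². Overall, the cross-section is a single solid region. Net area = 200.68 mm².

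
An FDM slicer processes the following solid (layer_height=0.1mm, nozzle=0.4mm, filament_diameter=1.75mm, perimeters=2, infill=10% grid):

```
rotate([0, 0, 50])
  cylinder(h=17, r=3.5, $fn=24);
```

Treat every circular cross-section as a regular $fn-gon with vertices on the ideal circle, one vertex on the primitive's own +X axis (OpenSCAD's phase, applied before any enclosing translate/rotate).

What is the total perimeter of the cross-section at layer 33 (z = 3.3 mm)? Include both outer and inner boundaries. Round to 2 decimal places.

At z = 3.3 mm: the r=3.5 cylinder contributes a regular 24-gon of circumradius 3.5 (perimeter = 2·24·3.500·sin(180°/24) = 21.93 mm); (whole slice rotated 50° about Z — lengths, areas and connectivity unchanged). Overall, the cross-section is a single solid region. Total boundary length (outer) = 21.93 mm.

21.93 mm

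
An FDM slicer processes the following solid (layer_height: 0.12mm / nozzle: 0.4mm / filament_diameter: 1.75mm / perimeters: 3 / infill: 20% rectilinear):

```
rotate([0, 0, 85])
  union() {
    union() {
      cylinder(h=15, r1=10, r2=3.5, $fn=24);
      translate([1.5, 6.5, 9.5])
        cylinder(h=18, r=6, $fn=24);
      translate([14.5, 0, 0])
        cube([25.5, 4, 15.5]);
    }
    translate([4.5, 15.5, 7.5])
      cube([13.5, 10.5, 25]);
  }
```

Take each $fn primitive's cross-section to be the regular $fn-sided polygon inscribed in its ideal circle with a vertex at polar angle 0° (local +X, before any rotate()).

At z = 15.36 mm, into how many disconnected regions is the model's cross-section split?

At z = 15.36 mm: the cone is not intersected at this z (z outside [0, 15]); the r=6 cylinder at (1.5, 6.5) gives a regular 24-gon of circumradius 6 (constant along its height); the cube at (14.5, 0) (footprint 25.5×4) is included at this height; Merging all regions: the 2 present regions are separate (no shared area or edge), so areas and boundary lengths simply add and each stays a separate island — 2 connected regions; the cube at (4.5, 15.5) (footprint 13.5×10.5) is included at this height; Taking the union: the 2 present regions are separate (no shared area or edge), so areas and boundary lengths simply add and each stays a separate island — 3 connected regions; (rotated 85° about Z; rotation is an isometry so areas/perimeters/island counts are preserved). The result has 3 disconnected regions.

3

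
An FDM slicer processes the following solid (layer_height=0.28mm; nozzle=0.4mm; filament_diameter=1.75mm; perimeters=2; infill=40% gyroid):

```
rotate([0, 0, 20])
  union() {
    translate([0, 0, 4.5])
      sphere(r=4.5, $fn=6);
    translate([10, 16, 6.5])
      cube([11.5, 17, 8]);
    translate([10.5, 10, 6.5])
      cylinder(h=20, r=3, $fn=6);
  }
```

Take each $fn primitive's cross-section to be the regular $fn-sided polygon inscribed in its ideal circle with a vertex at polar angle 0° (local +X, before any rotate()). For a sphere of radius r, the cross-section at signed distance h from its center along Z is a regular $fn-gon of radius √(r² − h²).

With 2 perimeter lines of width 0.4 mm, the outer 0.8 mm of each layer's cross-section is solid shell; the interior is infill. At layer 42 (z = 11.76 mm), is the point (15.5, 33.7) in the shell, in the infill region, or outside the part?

outside

At z = 11.76 mm: the sphere does not reach this height (|z−center|=7.260 > r=4.5); the cube at (10, 16) is present — its section is the full 11.5×17 rectangle; the cylinder at (10.5, 10): section is a regular 6-gon, circumradius r=3; Taking the union: the 2 present regions are separate (no shared area or edge), so areas and boundary lengths simply add and each stays a separate island — 2 connected regions; (whole slice rotated 20° about Z — lengths, areas and connectivity unchanged). Overall, the cross-section has 2 separate islands. Undo the 20° rotation: the query point maps to (26.091, 26.366) in the un-rotated model frame. The nearest boundary edge runs (21.50, 33.00)→(21.50, 16.00); distance from the point to it = 4.59 mm. The point is not inside any of the regions above, so it lies outside the cross-section (4.59 mm from the nearest boundary).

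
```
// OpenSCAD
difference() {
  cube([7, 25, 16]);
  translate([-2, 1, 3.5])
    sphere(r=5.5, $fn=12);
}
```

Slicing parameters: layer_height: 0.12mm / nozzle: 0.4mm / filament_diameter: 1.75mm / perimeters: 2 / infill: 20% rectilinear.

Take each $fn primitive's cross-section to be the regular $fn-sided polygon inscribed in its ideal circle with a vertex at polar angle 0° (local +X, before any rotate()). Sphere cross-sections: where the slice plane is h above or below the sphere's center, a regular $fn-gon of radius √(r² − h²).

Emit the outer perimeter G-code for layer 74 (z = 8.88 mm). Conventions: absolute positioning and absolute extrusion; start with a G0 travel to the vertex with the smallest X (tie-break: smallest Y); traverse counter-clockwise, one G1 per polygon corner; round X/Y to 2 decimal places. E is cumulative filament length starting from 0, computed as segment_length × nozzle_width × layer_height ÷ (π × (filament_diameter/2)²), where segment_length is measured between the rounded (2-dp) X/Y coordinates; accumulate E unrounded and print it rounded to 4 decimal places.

At z = 8.88 mm: the cube is present — its section is the full 7×25 rectangle; the r=5.5 sphere at (-2, 1) slices to a regular 12-gon of circumradius 1.143 (√(r²−h²) with h=5.38 from center); Subtracting the remaining from the first: starting from the 7×25 cube, the r=5.5 sphere at (-2, 1) misses the remaining region (no effect) — 1 connected region. The outline is a single polygon with 4 vertices. Extrusion per mm of travel: 0.4 × 0.12 / (π × 0.875²) = 0.019956. Accumulating E over each segment gives final E = 1.2772.

G0 X0.00 Y0.00 Z8.88
G1 X7.00 Y0.00 E0.1397
G1 X7.00 Y25.00 E0.6386
G1 X0.00 Y25.00 E0.7783
G1 X0.00 Y0.00 E1.2772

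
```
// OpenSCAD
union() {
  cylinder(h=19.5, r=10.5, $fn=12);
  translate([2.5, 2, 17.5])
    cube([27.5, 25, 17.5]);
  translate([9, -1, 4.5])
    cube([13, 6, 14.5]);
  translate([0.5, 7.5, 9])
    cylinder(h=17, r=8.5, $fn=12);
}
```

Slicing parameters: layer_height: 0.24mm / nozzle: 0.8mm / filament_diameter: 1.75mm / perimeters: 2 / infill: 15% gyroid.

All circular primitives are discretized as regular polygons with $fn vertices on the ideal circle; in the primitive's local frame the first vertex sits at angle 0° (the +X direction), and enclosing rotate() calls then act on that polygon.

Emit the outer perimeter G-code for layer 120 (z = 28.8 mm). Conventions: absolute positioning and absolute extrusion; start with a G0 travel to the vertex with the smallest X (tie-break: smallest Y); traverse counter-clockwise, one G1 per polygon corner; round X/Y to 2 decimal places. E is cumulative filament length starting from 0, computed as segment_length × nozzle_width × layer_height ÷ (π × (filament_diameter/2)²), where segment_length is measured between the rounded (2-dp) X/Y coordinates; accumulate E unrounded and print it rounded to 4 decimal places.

G0 X2.50 Y2.00 Z28.80
G1 X30.00 Y2.00 E2.1952
G1 X30.00 Y27.00 E4.1908
G1 X2.50 Y27.00 E6.3859
G1 X2.50 Y2.00 E8.3816

At z = 28.8 mm: the cylinder is absent (z outside [0, 19.5]); the cube at (2.5, 2) (footprint 27.5×25) is included at this height; the cube at (9, -1) is not intersected at this z (z outside [4.5, 19]); the cylinder at (0.5, 7.5) is not intersected at this z (z outside [9, 26]); Combining (union): only the 27.5×25 cube at (2.5, 2) is present, so the union is just that shape — 1 connected region. The outline is a single polygon with 4 vertices. Extrusion per mm of travel: 0.8 × 0.24 / (π × 0.875²) = 0.079824. Accumulating E over each segment gives final E = 8.3816.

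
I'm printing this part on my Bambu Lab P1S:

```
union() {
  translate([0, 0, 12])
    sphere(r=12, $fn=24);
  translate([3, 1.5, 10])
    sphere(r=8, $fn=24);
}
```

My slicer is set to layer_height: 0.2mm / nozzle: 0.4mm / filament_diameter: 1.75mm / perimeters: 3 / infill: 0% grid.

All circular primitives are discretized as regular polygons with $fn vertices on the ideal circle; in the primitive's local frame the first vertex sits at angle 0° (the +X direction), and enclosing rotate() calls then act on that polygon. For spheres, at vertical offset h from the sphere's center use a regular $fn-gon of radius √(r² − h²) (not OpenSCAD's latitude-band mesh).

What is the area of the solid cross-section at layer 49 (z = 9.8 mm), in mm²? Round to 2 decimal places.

432.21 mm²

At z = 9.8 mm: the r=12 sphere contributes a regular 24-gon of circumradius √(12²−2.2²) = 11.797 (area = (24/2)·11.797²·sin(360°/24) = 432.21 mm²); the r=8 sphere at (3, 1.5) contributes a regular 24-gon of circumradius √(8²−0.2²) = 7.997 (area = (24/2)·7.997²·sin(360°/24) = 198.65 mm²); Combining (union): the r=8 sphere at (3, 1.5) lies entirely inside the r=12 sphere, so the union is just the r=12 sphere — area = 432.21 mm². Overall, the cross-section is a single solid region. Net area = 432.21 mm².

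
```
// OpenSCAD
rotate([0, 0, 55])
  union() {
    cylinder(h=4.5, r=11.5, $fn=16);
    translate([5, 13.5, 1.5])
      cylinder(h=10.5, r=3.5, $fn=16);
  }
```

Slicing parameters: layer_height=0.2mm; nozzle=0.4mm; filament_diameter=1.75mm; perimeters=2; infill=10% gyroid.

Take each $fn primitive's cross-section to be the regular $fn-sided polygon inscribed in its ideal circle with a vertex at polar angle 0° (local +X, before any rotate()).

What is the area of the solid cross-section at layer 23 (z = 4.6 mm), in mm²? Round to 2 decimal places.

37.50 mm²

At z = 4.6 mm: the cylinder is not intersected at this z (z outside [0, 4.5]); the r=3.5 cylinder at (5, 13.5) contributes a regular 16-gon of circumradius 3.5 (area = (16/2)·3.500²·sin(360°/16) = 37.50 mm²); Taking the union: only the r=3.5 cylinder at (5, 13.5) is present, so the union is just that shape — area = 37.50 mm²; (rotated 55° about Z; rotation is an isometry so areas/perimeters/island counts are preserved). Overall, the cross-section is a single solid region. Net area = 37.50 mm².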